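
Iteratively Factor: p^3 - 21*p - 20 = (p + 4)*(p^2 - 4*p - 5) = (p + 1)*(p + 4)*(p - 5)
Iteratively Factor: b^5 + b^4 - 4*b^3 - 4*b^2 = (b + 2)*(b^4 - b^3 - 2*b^2) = (b + 1)*(b + 2)*(b^3 - 2*b^2) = b*(b + 1)*(b + 2)*(b^2 - 2*b) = b^2*(b + 1)*(b + 2)*(b - 2)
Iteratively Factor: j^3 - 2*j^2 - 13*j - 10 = (j + 2)*(j^2 - 4*j - 5) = (j + 1)*(j + 2)*(j - 5)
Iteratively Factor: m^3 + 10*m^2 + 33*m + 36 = (m + 3)*(m^2 + 7*m + 12) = (m + 3)*(m + 4)*(m + 3)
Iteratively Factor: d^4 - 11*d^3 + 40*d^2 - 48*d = (d - 4)*(d^3 - 7*d^2 + 12*d) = (d - 4)*(d - 3)*(d^2 - 4*d) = (d - 4)^2*(d - 3)*(d)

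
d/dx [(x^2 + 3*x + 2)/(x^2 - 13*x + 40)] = 2*(-8*x^2 + 38*x + 73)/(x^4 - 26*x^3 + 249*x^2 - 1040*x + 1600)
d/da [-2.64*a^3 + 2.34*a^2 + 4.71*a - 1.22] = -7.92*a^2 + 4.68*a + 4.71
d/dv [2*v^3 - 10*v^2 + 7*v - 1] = 6*v^2 - 20*v + 7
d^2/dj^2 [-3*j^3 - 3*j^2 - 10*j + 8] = -18*j - 6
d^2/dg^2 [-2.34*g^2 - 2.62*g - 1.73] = -4.68000000000000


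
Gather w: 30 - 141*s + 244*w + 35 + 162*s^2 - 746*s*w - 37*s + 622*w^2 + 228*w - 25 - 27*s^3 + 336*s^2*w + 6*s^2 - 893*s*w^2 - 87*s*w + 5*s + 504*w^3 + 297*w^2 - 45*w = -27*s^3 + 168*s^2 - 173*s + 504*w^3 + w^2*(919 - 893*s) + w*(336*s^2 - 833*s + 427) + 40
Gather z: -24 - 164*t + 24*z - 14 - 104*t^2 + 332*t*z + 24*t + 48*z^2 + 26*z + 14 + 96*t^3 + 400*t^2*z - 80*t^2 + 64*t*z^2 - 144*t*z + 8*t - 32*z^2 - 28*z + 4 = 96*t^3 - 184*t^2 - 132*t + z^2*(64*t + 16) + z*(400*t^2 + 188*t + 22) - 20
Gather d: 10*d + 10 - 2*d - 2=8*d + 8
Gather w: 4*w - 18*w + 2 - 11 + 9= -14*w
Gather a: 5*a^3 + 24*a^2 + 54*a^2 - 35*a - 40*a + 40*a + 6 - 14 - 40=5*a^3 + 78*a^2 - 35*a - 48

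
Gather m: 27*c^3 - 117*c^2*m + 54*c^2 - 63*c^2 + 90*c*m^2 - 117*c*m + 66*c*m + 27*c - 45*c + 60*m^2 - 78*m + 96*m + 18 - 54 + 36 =27*c^3 - 9*c^2 - 18*c + m^2*(90*c + 60) + m*(-117*c^2 - 51*c + 18)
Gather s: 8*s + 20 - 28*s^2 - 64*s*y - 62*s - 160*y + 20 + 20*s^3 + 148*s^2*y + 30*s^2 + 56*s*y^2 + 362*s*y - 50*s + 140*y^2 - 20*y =20*s^3 + s^2*(148*y + 2) + s*(56*y^2 + 298*y - 104) + 140*y^2 - 180*y + 40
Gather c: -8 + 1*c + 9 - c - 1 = 0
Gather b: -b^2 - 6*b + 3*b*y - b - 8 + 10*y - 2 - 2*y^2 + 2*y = -b^2 + b*(3*y - 7) - 2*y^2 + 12*y - 10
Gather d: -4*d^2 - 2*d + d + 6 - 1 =-4*d^2 - d + 5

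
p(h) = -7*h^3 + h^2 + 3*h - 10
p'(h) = -21*h^2 + 2*h + 3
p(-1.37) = 5.77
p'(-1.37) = -39.15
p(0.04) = -9.88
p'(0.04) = 3.05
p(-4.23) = 525.01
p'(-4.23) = -381.21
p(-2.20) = 62.78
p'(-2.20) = -103.04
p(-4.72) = 734.20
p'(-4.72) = -474.29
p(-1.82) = 30.05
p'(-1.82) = -70.20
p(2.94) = -170.42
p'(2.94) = -172.64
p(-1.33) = 4.25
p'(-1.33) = -36.81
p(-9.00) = 5147.00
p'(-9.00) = -1716.00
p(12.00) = -11926.00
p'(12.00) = -2997.00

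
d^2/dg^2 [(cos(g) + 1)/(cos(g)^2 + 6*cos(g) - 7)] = (-9*(1 - cos(2*g))^2*cos(g)/4 + (1 - cos(2*g))^2/2 - 56*cos(g) - 48*cos(2*g) - 33*cos(3*g)/2 + cos(5*g)/2 + 120)/((cos(g) - 1)^3*(cos(g) + 7)^3)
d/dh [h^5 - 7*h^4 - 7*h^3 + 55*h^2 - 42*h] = 5*h^4 - 28*h^3 - 21*h^2 + 110*h - 42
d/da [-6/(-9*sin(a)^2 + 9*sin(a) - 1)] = 54*(1 - 2*sin(a))*cos(a)/(9*sin(a)^2 - 9*sin(a) + 1)^2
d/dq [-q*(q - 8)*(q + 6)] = -3*q^2 + 4*q + 48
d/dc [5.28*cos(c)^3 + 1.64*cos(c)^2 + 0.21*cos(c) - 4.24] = (15.84*sin(c)^2 - 3.28*cos(c) - 16.05)*sin(c)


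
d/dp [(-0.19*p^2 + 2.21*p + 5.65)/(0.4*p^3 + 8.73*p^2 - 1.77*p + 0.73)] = (0.076*p^4 - 1.768*p^3 - 25.737*p^2 - 98.9264*p + 11.6138)/(0.16*p^6 + 6.984*p^5 + 74.7969*p^4 - 30.3202*p^3 + 15.8787*p^2 - 2.5842*p + 0.5329)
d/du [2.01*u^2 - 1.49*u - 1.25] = 4.02*u - 1.49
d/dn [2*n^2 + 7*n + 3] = 4*n + 7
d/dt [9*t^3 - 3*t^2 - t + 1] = 27*t^2 - 6*t - 1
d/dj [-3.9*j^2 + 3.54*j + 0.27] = 3.54 - 7.8*j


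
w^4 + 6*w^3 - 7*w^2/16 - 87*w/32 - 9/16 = (w - 3/4)*(w + 1/4)*(w + 1/2)*(w + 6)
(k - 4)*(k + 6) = k^2 + 2*k - 24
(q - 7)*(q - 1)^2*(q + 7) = q^4 - 2*q^3 - 48*q^2 + 98*q - 49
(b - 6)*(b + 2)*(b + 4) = b^3 - 28*b - 48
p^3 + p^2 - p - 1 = (p - 1)*(p + 1)^2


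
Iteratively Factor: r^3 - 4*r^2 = (r - 4)*(r^2) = r*(r - 4)*(r)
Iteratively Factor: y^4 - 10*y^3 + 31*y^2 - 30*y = (y - 3)*(y^3 - 7*y^2 + 10*y) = (y - 3)*(y - 2)*(y^2 - 5*y) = (y - 5)*(y - 3)*(y - 2)*(y)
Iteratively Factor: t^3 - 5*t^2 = (t)*(t^2 - 5*t) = t*(t - 5)*(t)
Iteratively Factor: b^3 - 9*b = (b - 3)*(b^2 + 3*b) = (b - 3)*(b + 3)*(b)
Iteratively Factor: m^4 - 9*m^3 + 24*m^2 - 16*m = (m - 4)*(m^3 - 5*m^2 + 4*m) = (m - 4)^2*(m^2 - m) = (m - 4)^2*(m - 1)*(m)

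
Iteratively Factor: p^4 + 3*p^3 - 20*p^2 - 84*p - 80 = (p + 4)*(p^3 - p^2 - 16*p - 20) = (p + 2)*(p + 4)*(p^2 - 3*p - 10) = (p - 5)*(p + 2)*(p + 4)*(p + 2)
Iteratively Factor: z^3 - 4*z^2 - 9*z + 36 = (z - 4)*(z^2 - 9) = (z - 4)*(z - 3)*(z + 3)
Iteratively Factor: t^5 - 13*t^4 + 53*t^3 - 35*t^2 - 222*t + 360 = (t - 3)*(t^4 - 10*t^3 + 23*t^2 + 34*t - 120) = (t - 3)^2*(t^3 - 7*t^2 + 2*t + 40) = (t - 3)^2*(t + 2)*(t^2 - 9*t + 20) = (t - 4)*(t - 3)^2*(t + 2)*(t - 5)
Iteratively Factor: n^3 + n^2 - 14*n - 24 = (n + 2)*(n^2 - n - 12) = (n + 2)*(n + 3)*(n - 4)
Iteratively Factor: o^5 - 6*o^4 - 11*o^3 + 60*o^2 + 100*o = (o - 5)*(o^4 - o^3 - 16*o^2 - 20*o) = o*(o - 5)*(o^3 - o^2 - 16*o - 20) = o*(o - 5)*(o + 2)*(o^2 - 3*o - 10) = o*(o - 5)*(o + 2)^2*(o - 5)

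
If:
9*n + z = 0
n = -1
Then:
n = -1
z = 9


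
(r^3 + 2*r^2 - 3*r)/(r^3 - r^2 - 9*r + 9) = r/(r - 3)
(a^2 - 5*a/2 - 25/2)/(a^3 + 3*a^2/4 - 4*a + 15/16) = 8*(a - 5)/(8*a^2 - 14*a + 3)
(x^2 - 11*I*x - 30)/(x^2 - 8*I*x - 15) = (x - 6*I)/(x - 3*I)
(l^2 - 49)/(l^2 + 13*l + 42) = (l - 7)/(l + 6)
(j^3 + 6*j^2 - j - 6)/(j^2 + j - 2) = (j^2 + 7*j + 6)/(j + 2)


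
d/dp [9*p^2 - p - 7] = 18*p - 1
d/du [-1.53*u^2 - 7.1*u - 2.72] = -3.06*u - 7.1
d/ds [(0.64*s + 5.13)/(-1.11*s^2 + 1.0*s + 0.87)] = (0.7104*s^2 + 11.3886*s - 4.5732)/(1.2321*s^4 - 2.22*s^3 - 0.9314*s^2 + 1.74*s + 0.7569)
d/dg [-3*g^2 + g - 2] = 1 - 6*g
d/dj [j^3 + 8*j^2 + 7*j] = 3*j^2 + 16*j + 7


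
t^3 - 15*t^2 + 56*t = t*(t - 8)*(t - 7)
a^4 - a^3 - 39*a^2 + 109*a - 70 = (a - 5)*(a - 2)*(a - 1)*(a + 7)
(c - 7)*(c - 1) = c^2 - 8*c + 7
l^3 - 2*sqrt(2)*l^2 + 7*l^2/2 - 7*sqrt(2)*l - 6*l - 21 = (l + 7/2)*(l - 3*sqrt(2))*(l + sqrt(2))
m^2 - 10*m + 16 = (m - 8)*(m - 2)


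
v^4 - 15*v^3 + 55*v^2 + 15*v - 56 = (v - 8)*(v - 7)*(v - 1)*(v + 1)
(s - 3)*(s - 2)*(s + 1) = s^3 - 4*s^2 + s + 6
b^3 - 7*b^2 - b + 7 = (b - 7)*(b - 1)*(b + 1)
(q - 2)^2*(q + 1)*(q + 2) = q^4 - q^3 - 6*q^2 + 4*q + 8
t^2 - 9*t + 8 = (t - 8)*(t - 1)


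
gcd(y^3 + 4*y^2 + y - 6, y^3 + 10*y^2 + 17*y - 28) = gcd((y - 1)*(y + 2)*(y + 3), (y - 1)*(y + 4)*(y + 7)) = y - 1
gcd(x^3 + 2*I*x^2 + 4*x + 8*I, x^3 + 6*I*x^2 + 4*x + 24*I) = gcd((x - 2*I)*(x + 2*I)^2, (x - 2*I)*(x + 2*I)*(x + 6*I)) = x^2 + 4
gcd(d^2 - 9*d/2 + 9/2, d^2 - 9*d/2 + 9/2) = d^2 - 9*d/2 + 9/2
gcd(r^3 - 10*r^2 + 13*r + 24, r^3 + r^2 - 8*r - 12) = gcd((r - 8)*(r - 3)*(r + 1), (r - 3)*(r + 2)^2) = r - 3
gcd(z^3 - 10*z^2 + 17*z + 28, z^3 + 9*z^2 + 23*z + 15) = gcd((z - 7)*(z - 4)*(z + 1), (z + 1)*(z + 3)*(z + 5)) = z + 1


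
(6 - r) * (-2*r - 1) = 2*r^2 - 11*r - 6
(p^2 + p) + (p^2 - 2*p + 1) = 2*p^2 - p + 1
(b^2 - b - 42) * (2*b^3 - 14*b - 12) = 2*b^5 - 2*b^4 - 98*b^3 + 2*b^2 + 600*b + 504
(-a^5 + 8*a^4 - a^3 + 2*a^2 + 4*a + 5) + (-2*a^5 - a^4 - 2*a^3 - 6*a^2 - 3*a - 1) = -3*a^5 + 7*a^4 - 3*a^3 - 4*a^2 + a + 4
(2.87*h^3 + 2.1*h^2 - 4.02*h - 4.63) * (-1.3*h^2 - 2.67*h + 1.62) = -3.731*h^5 - 10.3929*h^4 + 4.2684*h^3 + 20.1544*h^2 + 5.8497*h - 7.5006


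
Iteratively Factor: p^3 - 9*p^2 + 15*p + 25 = (p + 1)*(p^2 - 10*p + 25) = (p - 5)*(p + 1)*(p - 5)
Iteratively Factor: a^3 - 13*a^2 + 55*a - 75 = (a - 5)*(a^2 - 8*a + 15) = (a - 5)*(a - 3)*(a - 5)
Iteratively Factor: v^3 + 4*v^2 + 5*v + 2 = (v + 1)*(v^2 + 3*v + 2) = (v + 1)^2*(v + 2)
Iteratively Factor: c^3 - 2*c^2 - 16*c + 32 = (c - 4)*(c^2 + 2*c - 8) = (c - 4)*(c + 4)*(c - 2)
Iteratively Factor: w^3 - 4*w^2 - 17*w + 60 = (w - 3)*(w^2 - w - 20) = (w - 5)*(w - 3)*(w + 4)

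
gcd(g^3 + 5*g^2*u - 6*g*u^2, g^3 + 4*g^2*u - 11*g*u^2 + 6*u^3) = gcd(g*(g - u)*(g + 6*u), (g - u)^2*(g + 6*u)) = -g^2 - 5*g*u + 6*u^2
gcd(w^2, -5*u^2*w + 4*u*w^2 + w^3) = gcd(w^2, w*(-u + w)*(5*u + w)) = w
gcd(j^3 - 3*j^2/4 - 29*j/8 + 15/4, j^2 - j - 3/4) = j - 3/2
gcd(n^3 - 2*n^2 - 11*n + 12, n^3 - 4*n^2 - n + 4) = n^2 - 5*n + 4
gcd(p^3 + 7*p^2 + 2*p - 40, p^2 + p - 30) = 1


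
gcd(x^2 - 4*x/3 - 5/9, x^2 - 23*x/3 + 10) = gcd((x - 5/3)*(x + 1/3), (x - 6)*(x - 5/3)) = x - 5/3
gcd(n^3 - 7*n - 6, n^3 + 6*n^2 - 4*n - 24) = n + 2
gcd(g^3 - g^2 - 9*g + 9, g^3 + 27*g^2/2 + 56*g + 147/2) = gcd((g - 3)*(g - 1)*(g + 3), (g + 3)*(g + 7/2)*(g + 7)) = g + 3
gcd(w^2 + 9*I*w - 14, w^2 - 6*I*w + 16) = w + 2*I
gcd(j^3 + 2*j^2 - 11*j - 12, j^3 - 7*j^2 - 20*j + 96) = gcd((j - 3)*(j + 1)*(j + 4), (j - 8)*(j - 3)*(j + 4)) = j^2 + j - 12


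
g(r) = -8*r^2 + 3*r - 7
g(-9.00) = -682.00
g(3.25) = -81.75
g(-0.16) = -7.68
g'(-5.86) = 96.76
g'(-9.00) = 147.00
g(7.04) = -382.37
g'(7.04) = -109.64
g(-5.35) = -252.03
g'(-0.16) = 5.56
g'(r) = 3 - 16*r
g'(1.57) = -22.12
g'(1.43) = -19.88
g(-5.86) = -299.30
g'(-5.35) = 88.60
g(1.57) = -22.01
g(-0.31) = -8.70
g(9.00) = -628.00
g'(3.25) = -49.00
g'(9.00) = -141.00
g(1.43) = -19.07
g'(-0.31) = 7.96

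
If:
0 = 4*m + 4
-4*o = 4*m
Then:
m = -1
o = 1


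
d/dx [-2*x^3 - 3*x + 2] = -6*x^2 - 3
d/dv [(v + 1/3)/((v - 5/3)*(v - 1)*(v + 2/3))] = 3*(-54*v^3 + 27*v^2 + 36*v + 31)/(81*v^6 - 324*v^5 + 306*v^4 + 216*v^3 - 359*v^2 - 20*v + 100)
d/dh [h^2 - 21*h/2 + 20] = 2*h - 21/2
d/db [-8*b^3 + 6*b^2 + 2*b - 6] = -24*b^2 + 12*b + 2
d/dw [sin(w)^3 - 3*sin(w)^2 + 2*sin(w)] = (3*sin(w)^2 - 6*sin(w) + 2)*cos(w)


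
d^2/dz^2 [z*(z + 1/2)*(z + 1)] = 6*z + 3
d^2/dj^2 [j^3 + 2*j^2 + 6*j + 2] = 6*j + 4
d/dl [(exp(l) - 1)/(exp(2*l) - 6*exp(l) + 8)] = (2*(1 - exp(l))*(exp(l) - 3) + exp(2*l) - 6*exp(l) + 8)*exp(l)/(exp(2*l) - 6*exp(l) + 8)^2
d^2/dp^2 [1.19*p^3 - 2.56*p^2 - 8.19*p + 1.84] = 7.14*p - 5.12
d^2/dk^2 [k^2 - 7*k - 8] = 2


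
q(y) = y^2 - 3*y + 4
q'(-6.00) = -15.00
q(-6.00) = 58.00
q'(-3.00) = -9.00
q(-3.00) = 22.00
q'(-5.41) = -13.82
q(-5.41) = 49.50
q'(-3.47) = -9.94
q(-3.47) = 26.45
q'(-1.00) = -5.00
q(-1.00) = 8.00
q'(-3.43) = -9.86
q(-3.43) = 26.05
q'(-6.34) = -15.68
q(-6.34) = 63.22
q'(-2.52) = -8.04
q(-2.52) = 17.91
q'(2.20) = 1.40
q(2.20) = 2.24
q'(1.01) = -0.98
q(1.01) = 1.99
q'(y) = 2*y - 3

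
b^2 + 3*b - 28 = (b - 4)*(b + 7)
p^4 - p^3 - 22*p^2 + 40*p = p*(p - 4)*(p - 2)*(p + 5)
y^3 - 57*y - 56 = (y - 8)*(y + 1)*(y + 7)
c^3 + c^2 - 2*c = c*(c - 1)*(c + 2)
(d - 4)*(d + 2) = d^2 - 2*d - 8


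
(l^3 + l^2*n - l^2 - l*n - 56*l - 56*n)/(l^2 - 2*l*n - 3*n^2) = (l^2 - l - 56)/(l - 3*n)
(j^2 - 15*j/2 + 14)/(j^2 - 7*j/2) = (j - 4)/j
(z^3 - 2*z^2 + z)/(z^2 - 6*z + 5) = z*(z - 1)/(z - 5)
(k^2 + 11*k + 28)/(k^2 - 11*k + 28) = (k^2 + 11*k + 28)/(k^2 - 11*k + 28)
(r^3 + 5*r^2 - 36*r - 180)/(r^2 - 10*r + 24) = (r^2 + 11*r + 30)/(r - 4)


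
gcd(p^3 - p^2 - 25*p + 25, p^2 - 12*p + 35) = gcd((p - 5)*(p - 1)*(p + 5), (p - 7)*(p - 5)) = p - 5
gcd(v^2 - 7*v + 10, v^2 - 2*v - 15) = v - 5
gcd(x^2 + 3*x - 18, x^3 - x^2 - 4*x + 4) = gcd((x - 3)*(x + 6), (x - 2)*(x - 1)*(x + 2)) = 1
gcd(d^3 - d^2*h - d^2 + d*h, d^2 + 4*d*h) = d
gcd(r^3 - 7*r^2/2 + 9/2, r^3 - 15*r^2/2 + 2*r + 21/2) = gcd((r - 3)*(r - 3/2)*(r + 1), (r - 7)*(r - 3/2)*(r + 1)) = r^2 - r/2 - 3/2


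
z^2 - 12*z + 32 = (z - 8)*(z - 4)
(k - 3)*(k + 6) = k^2 + 3*k - 18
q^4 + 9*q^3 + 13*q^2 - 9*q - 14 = (q - 1)*(q + 1)*(q + 2)*(q + 7)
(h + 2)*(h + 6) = h^2 + 8*h + 12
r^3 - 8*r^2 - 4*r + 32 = (r - 8)*(r - 2)*(r + 2)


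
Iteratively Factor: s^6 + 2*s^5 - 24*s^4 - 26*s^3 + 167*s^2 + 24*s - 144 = (s - 3)*(s^5 + 5*s^4 - 9*s^3 - 53*s^2 + 8*s + 48) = (s - 3)*(s - 1)*(s^4 + 6*s^3 - 3*s^2 - 56*s - 48) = (s - 3)*(s - 1)*(s + 4)*(s^3 + 2*s^2 - 11*s - 12) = (s - 3)*(s - 1)*(s + 4)^2*(s^2 - 2*s - 3) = (s - 3)*(s - 1)*(s + 1)*(s + 4)^2*(s - 3)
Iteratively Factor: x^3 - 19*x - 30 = (x + 2)*(x^2 - 2*x - 15) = (x + 2)*(x + 3)*(x - 5)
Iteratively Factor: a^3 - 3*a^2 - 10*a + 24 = (a + 3)*(a^2 - 6*a + 8) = (a - 2)*(a + 3)*(a - 4)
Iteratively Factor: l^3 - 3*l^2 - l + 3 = (l + 1)*(l^2 - 4*l + 3) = (l - 3)*(l + 1)*(l - 1)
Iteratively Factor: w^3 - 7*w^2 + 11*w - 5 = (w - 1)*(w^2 - 6*w + 5) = (w - 1)^2*(w - 5)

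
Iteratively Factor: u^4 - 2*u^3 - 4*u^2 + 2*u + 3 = (u + 1)*(u^3 - 3*u^2 - u + 3) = (u - 3)*(u + 1)*(u^2 - 1) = (u - 3)*(u - 1)*(u + 1)*(u + 1)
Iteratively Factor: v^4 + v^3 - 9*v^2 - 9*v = (v - 3)*(v^3 + 4*v^2 + 3*v) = v*(v - 3)*(v^2 + 4*v + 3) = v*(v - 3)*(v + 1)*(v + 3)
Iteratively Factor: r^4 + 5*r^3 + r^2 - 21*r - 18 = (r + 3)*(r^3 + 2*r^2 - 5*r - 6) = (r - 2)*(r + 3)*(r^2 + 4*r + 3) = (r - 2)*(r + 3)^2*(r + 1)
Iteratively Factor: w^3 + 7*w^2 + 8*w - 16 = (w - 1)*(w^2 + 8*w + 16) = (w - 1)*(w + 4)*(w + 4)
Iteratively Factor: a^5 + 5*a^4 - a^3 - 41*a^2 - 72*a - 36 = (a + 3)*(a^4 + 2*a^3 - 7*a^2 - 20*a - 12) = (a - 3)*(a + 3)*(a^3 + 5*a^2 + 8*a + 4) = (a - 3)*(a + 1)*(a + 3)*(a^2 + 4*a + 4) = (a - 3)*(a + 1)*(a + 2)*(a + 3)*(a + 2)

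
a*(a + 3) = a^2 + 3*a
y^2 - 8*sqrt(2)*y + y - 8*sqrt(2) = (y + 1)*(y - 8*sqrt(2))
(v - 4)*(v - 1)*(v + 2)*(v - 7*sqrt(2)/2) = v^4 - 7*sqrt(2)*v^3/2 - 3*v^3 - 6*v^2 + 21*sqrt(2)*v^2/2 + 8*v + 21*sqrt(2)*v - 28*sqrt(2)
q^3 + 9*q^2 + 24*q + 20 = (q + 2)^2*(q + 5)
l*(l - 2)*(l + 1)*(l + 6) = l^4 + 5*l^3 - 8*l^2 - 12*l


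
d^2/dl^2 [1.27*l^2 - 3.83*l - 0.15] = 2.54000000000000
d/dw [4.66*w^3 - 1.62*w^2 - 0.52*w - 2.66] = 13.98*w^2 - 3.24*w - 0.52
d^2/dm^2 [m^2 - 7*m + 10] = 2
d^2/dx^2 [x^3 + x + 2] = 6*x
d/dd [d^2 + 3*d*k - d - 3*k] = 2*d + 3*k - 1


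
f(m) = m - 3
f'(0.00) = 1.00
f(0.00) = -3.00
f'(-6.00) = 1.00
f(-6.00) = -9.00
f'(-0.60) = 1.00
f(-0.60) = -3.60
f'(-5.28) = 1.00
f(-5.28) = -8.28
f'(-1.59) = 1.00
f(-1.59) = -4.59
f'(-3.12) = 1.00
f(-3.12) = -6.12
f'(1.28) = 1.00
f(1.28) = -1.72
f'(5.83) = 1.00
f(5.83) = 2.83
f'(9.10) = 1.00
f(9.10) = 6.10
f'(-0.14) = 1.00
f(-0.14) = -3.14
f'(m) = 1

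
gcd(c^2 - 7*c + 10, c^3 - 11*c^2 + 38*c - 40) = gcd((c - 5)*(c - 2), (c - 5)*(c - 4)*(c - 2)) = c^2 - 7*c + 10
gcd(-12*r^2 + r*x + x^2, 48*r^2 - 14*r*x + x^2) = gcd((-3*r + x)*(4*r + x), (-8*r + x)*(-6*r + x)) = 1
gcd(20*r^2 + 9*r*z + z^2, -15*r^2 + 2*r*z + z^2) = 5*r + z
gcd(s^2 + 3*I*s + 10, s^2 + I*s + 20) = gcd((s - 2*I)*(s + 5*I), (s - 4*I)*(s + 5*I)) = s + 5*I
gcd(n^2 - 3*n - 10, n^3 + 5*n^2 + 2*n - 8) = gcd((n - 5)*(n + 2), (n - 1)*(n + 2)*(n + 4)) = n + 2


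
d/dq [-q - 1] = -1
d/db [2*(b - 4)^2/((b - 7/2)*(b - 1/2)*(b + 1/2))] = 32*(-4*b^4 + 64*b^3 - 305*b^2 + 455*b - 12)/(64*b^6 - 448*b^5 + 752*b^4 + 224*b^3 - 388*b^2 - 28*b + 49)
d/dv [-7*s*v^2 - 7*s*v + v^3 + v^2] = -14*s*v - 7*s + 3*v^2 + 2*v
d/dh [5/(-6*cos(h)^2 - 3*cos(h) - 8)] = -15*(4*cos(h) + 1)*sin(h)/(6*cos(h)^2 + 3*cos(h) + 8)^2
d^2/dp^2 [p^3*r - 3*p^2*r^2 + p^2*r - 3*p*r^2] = 2*r*(3*p - 3*r + 1)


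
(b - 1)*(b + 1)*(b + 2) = b^3 + 2*b^2 - b - 2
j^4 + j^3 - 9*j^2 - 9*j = j*(j - 3)*(j + 1)*(j + 3)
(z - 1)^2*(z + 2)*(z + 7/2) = z^4 + 7*z^3/2 - 3*z^2 - 17*z/2 + 7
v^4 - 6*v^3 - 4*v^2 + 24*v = v*(v - 6)*(v - 2)*(v + 2)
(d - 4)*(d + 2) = d^2 - 2*d - 8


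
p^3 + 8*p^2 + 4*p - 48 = (p - 2)*(p + 4)*(p + 6)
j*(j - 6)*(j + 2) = j^3 - 4*j^2 - 12*j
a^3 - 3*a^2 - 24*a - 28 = (a - 7)*(a + 2)^2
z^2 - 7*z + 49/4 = (z - 7/2)^2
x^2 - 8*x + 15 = (x - 5)*(x - 3)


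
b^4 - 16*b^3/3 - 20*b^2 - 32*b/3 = b*(b - 8)*(b + 2/3)*(b + 2)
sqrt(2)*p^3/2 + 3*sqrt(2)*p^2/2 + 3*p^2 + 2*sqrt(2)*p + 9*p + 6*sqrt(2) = (p + 3)*(p + 2*sqrt(2))*(sqrt(2)*p/2 + 1)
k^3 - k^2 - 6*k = k*(k - 3)*(k + 2)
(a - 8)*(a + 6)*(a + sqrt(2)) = a^3 - 2*a^2 + sqrt(2)*a^2 - 48*a - 2*sqrt(2)*a - 48*sqrt(2)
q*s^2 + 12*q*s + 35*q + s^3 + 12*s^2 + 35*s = (q + s)*(s + 5)*(s + 7)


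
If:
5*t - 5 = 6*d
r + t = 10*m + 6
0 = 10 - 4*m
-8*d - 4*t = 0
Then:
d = -5/16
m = 5/2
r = 243/8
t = 5/8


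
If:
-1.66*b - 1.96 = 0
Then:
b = -1.18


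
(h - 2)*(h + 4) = h^2 + 2*h - 8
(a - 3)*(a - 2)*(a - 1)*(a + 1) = a^4 - 5*a^3 + 5*a^2 + 5*a - 6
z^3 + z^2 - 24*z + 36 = (z - 3)*(z - 2)*(z + 6)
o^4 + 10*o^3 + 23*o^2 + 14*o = o*(o + 1)*(o + 2)*(o + 7)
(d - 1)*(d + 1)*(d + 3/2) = d^3 + 3*d^2/2 - d - 3/2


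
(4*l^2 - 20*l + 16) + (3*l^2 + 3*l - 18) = 7*l^2 - 17*l - 2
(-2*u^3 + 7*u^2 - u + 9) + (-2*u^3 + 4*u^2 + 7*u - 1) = -4*u^3 + 11*u^2 + 6*u + 8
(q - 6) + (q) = 2*q - 6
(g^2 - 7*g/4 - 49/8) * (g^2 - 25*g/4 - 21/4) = g^4 - 8*g^3 - 7*g^2/16 + 1519*g/32 + 1029/32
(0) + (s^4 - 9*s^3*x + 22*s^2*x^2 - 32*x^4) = s^4 - 9*s^3*x + 22*s^2*x^2 - 32*x^4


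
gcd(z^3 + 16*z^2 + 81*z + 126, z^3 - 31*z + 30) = z + 6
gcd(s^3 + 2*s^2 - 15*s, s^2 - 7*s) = s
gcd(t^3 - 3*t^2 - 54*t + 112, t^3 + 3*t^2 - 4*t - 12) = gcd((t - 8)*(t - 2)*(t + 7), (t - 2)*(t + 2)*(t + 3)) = t - 2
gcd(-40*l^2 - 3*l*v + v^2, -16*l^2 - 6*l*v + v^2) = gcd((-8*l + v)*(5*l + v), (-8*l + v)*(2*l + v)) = -8*l + v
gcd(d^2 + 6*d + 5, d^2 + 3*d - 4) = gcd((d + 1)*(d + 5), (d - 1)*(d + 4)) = 1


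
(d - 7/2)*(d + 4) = d^2 + d/2 - 14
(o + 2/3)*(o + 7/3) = o^2 + 3*o + 14/9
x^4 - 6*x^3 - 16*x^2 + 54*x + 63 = (x - 7)*(x - 3)*(x + 1)*(x + 3)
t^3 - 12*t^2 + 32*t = t*(t - 8)*(t - 4)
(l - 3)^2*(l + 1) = l^3 - 5*l^2 + 3*l + 9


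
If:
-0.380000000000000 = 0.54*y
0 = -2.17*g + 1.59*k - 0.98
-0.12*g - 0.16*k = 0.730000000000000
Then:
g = -2.45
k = -2.73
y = -0.70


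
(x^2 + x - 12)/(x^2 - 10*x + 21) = (x + 4)/(x - 7)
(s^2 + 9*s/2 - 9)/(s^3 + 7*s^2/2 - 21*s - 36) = (2*s - 3)/(2*s^2 - 5*s - 12)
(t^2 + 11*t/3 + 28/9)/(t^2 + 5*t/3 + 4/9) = (3*t + 7)/(3*t + 1)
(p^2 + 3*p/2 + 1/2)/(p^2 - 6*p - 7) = (p + 1/2)/(p - 7)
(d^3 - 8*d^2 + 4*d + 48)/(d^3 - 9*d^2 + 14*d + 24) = (d + 2)/(d + 1)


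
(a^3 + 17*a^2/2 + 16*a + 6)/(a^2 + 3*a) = (a^3 + 17*a^2/2 + 16*a + 6)/(a*(a + 3))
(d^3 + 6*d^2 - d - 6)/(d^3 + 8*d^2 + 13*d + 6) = (d - 1)/(d + 1)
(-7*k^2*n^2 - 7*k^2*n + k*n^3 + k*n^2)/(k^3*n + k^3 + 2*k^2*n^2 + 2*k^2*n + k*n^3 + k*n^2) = n*(-7*k + n)/(k^2 + 2*k*n + n^2)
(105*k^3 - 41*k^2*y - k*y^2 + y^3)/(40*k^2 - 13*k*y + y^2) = (-21*k^2 + 4*k*y + y^2)/(-8*k + y)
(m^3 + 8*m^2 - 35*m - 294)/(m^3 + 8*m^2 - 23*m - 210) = (m^2 + m - 42)/(m^2 + m - 30)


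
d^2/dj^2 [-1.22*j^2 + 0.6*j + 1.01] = -2.44000000000000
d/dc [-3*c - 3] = -3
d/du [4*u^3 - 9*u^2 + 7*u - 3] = 12*u^2 - 18*u + 7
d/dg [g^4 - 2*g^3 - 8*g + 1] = 4*g^3 - 6*g^2 - 8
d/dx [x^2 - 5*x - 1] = 2*x - 5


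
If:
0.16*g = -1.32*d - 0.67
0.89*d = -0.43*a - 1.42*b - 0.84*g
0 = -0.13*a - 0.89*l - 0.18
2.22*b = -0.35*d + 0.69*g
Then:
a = -6.84615384615385*l - 1.38461538461538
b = 0.808953069337168*l + 0.336542353317956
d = -0.297207416454863*l - 0.601820277098198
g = 2.45196118575262*l + 0.777517286060136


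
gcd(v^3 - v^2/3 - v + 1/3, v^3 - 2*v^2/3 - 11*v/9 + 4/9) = v^2 + 2*v/3 - 1/3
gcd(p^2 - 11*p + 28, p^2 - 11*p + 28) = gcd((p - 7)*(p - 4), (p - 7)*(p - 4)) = p^2 - 11*p + 28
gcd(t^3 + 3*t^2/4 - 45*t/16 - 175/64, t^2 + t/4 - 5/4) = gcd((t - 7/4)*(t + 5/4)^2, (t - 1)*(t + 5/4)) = t + 5/4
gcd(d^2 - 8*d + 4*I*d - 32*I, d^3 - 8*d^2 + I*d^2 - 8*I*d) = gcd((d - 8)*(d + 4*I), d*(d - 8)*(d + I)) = d - 8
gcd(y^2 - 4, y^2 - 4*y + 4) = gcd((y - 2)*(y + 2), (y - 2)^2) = y - 2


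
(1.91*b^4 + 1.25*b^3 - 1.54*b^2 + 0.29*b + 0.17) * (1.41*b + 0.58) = 2.6931*b^5 + 2.8703*b^4 - 1.4464*b^3 - 0.4843*b^2 + 0.4079*b + 0.0986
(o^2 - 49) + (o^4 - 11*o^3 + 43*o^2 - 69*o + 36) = o^4 - 11*o^3 + 44*o^2 - 69*o - 13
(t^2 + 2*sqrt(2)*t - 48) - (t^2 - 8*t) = 2*sqrt(2)*t + 8*t - 48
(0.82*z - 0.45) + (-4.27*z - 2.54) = -3.45*z - 2.99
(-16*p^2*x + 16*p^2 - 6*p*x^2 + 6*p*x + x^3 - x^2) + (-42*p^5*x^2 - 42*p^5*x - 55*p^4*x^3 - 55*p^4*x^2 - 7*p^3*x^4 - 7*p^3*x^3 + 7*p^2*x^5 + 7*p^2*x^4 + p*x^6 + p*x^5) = -42*p^5*x^2 - 42*p^5*x - 55*p^4*x^3 - 55*p^4*x^2 - 7*p^3*x^4 - 7*p^3*x^3 + 7*p^2*x^5 + 7*p^2*x^4 - 16*p^2*x + 16*p^2 + p*x^6 + p*x^5 - 6*p*x^2 + 6*p*x + x^3 - x^2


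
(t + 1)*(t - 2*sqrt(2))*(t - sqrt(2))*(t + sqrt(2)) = t^4 - 2*sqrt(2)*t^3 + t^3 - 2*sqrt(2)*t^2 - 2*t^2 - 2*t + 4*sqrt(2)*t + 4*sqrt(2)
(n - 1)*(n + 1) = n^2 - 1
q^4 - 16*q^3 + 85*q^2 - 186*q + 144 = (q - 8)*(q - 3)^2*(q - 2)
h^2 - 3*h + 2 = (h - 2)*(h - 1)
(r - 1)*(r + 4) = r^2 + 3*r - 4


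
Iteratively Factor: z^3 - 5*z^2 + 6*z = (z - 2)*(z^2 - 3*z) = z*(z - 2)*(z - 3)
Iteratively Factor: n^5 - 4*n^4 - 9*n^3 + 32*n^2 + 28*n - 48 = (n - 4)*(n^4 - 9*n^2 - 4*n + 12) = (n - 4)*(n - 3)*(n^3 + 3*n^2 - 4) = (n - 4)*(n - 3)*(n - 1)*(n^2 + 4*n + 4) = (n - 4)*(n - 3)*(n - 1)*(n + 2)*(n + 2)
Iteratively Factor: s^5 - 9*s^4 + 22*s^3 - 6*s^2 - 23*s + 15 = (s - 3)*(s^4 - 6*s^3 + 4*s^2 + 6*s - 5) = (s - 3)*(s + 1)*(s^3 - 7*s^2 + 11*s - 5) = (s - 3)*(s - 1)*(s + 1)*(s^2 - 6*s + 5) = (s - 5)*(s - 3)*(s - 1)*(s + 1)*(s - 1)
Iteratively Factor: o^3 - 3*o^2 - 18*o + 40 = (o - 2)*(o^2 - o - 20) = (o - 5)*(o - 2)*(o + 4)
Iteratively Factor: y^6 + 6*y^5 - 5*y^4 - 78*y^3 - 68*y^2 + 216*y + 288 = (y + 3)*(y^5 + 3*y^4 - 14*y^3 - 36*y^2 + 40*y + 96) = (y + 3)*(y + 4)*(y^4 - y^3 - 10*y^2 + 4*y + 24) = (y - 2)*(y + 3)*(y + 4)*(y^3 + y^2 - 8*y - 12) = (y - 2)*(y + 2)*(y + 3)*(y + 4)*(y^2 - y - 6) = (y - 2)*(y + 2)^2*(y + 3)*(y + 4)*(y - 3)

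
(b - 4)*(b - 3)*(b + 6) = b^3 - b^2 - 30*b + 72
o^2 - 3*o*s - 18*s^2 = (o - 6*s)*(o + 3*s)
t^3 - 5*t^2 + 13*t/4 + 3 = (t - 4)*(t - 3/2)*(t + 1/2)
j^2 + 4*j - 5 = (j - 1)*(j + 5)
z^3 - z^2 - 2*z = z*(z - 2)*(z + 1)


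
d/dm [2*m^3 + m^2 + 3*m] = 6*m^2 + 2*m + 3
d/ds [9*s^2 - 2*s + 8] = 18*s - 2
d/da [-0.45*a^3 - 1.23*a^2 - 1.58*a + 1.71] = -1.35*a^2 - 2.46*a - 1.58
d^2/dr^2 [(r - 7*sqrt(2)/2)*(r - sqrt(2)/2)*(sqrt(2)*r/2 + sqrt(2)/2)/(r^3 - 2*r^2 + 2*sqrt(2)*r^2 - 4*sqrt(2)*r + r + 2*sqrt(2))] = (-24*r^4 + 6*sqrt(2)*r^4 - 48*r^3 + 27*sqrt(2)*r^3 - 246*sqrt(2)*r^2 + 156*r^2 - 48*r - 20*sqrt(2)*r - 468 + 335*sqrt(2))/(2*(r^7 - 4*r^6 + 6*sqrt(2)*r^6 - 24*sqrt(2)*r^5 + 30*r^5 - 100*r^4 + 52*sqrt(2)*r^4 - 88*sqrt(2)*r^3 + 145*r^3 - 96*r^2 + 102*sqrt(2)*r^2 - 64*sqrt(2)*r + 24*r + 16*sqrt(2)))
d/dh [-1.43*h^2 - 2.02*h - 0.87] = -2.86*h - 2.02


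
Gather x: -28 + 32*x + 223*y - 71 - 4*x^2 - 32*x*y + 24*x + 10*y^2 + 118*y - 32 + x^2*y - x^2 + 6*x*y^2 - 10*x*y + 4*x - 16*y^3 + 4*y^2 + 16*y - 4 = x^2*(y - 5) + x*(6*y^2 - 42*y + 60) - 16*y^3 + 14*y^2 + 357*y - 135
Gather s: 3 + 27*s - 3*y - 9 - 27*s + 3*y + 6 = 0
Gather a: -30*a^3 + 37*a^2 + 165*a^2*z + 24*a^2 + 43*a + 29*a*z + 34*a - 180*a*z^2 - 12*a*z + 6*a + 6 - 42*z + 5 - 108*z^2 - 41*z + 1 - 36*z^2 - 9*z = -30*a^3 + a^2*(165*z + 61) + a*(-180*z^2 + 17*z + 83) - 144*z^2 - 92*z + 12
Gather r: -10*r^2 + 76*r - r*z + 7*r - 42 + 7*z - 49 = -10*r^2 + r*(83 - z) + 7*z - 91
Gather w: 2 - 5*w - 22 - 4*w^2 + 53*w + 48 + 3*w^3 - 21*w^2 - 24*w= 3*w^3 - 25*w^2 + 24*w + 28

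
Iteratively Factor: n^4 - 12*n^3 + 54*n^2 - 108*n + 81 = (n - 3)*(n^3 - 9*n^2 + 27*n - 27) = (n - 3)^2*(n^2 - 6*n + 9) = (n - 3)^3*(n - 3)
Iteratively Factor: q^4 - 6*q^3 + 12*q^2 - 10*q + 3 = (q - 1)*(q^3 - 5*q^2 + 7*q - 3) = (q - 3)*(q - 1)*(q^2 - 2*q + 1) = (q - 3)*(q - 1)^2*(q - 1)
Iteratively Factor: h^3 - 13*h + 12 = (h - 1)*(h^2 + h - 12) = (h - 3)*(h - 1)*(h + 4)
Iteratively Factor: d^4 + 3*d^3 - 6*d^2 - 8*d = (d + 1)*(d^3 + 2*d^2 - 8*d) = (d + 1)*(d + 4)*(d^2 - 2*d) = (d - 2)*(d + 1)*(d + 4)*(d)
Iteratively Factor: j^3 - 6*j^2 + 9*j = (j - 3)*(j^2 - 3*j) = (j - 3)^2*(j)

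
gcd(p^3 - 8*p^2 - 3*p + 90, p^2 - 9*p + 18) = p - 6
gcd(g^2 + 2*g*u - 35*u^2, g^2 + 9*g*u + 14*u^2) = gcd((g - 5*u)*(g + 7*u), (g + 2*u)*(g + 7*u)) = g + 7*u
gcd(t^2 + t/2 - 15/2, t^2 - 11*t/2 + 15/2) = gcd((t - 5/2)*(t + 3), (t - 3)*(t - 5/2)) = t - 5/2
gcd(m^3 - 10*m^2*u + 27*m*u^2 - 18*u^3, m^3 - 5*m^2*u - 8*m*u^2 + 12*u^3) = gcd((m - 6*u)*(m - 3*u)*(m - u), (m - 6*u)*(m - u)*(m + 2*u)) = m^2 - 7*m*u + 6*u^2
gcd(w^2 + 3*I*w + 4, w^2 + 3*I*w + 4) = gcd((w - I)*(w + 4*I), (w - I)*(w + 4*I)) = w^2 + 3*I*w + 4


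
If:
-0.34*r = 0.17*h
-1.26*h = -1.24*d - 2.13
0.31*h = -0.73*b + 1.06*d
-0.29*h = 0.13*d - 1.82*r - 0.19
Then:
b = -2.17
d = -1.40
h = 0.31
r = -0.16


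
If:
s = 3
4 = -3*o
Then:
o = -4/3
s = 3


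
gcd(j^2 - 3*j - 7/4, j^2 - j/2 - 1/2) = j + 1/2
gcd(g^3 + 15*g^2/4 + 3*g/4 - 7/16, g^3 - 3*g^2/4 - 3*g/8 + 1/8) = g^2 + g/4 - 1/8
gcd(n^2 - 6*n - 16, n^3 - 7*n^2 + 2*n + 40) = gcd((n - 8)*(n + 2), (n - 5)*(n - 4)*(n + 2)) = n + 2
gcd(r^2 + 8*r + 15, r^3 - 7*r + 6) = r + 3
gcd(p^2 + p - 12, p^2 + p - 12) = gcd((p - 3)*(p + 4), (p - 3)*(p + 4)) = p^2 + p - 12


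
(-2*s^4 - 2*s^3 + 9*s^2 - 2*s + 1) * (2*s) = -4*s^5 - 4*s^4 + 18*s^3 - 4*s^2 + 2*s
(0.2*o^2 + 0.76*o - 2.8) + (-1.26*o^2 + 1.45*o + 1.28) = -1.06*o^2 + 2.21*o - 1.52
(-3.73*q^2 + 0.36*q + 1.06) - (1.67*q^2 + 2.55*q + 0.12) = -5.4*q^2 - 2.19*q + 0.94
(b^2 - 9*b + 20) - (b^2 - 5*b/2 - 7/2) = 47/2 - 13*b/2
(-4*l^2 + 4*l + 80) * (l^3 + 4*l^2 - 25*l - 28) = -4*l^5 - 12*l^4 + 196*l^3 + 332*l^2 - 2112*l - 2240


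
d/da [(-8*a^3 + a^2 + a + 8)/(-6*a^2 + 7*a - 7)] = (48*a^4 - 112*a^3 + 181*a^2 + 82*a - 63)/(36*a^4 - 84*a^3 + 133*a^2 - 98*a + 49)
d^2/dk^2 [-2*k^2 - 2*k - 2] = -4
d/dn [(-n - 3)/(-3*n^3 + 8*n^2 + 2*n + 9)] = (3*n^3 - 8*n^2 - 2*n + (n + 3)*(-9*n^2 + 16*n + 2) - 9)/(-3*n^3 + 8*n^2 + 2*n + 9)^2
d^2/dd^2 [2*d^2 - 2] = 4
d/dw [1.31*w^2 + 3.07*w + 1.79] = 2.62*w + 3.07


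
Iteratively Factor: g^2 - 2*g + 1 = (g - 1)*(g - 1)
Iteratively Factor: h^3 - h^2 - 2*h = (h + 1)*(h^2 - 2*h) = (h - 2)*(h + 1)*(h)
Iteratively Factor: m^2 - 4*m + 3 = (m - 3)*(m - 1)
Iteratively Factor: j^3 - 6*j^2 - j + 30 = (j - 3)*(j^2 - 3*j - 10) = (j - 5)*(j - 3)*(j + 2)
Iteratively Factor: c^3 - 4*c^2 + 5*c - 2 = (c - 2)*(c^2 - 2*c + 1) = (c - 2)*(c - 1)*(c - 1)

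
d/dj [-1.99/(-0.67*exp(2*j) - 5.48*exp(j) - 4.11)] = (-2.6666*exp(j) - 10.9052)*exp(j)/(0.67*exp(2*j) + 5.48*exp(j) + 4.11)^2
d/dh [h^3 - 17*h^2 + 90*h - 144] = 3*h^2 - 34*h + 90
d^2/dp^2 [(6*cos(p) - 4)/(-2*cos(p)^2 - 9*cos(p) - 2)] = 2*(108*sin(p)^4*cos(p) - 86*sin(p)^4 + 308*sin(p)^2 + 177*cos(p) - 27*cos(3*p) - 6*cos(5*p) + 194)/(-2*sin(p)^2 + 9*cos(p) + 4)^3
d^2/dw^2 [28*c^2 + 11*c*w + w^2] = 2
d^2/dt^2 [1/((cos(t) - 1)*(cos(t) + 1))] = (4*sin(t)^2 - 6)/sin(t)^4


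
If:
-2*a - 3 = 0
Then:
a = -3/2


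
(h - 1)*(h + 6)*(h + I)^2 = h^4 + 5*h^3 + 2*I*h^3 - 7*h^2 + 10*I*h^2 - 5*h - 12*I*h + 6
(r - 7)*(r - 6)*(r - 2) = r^3 - 15*r^2 + 68*r - 84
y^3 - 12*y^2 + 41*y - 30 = (y - 6)*(y - 5)*(y - 1)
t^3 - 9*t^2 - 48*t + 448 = (t - 8)^2*(t + 7)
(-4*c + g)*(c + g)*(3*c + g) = -12*c^3 - 13*c^2*g + g^3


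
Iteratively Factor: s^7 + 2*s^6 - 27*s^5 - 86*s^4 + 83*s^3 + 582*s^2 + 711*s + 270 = (s + 1)*(s^6 + s^5 - 28*s^4 - 58*s^3 + 141*s^2 + 441*s + 270) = (s + 1)*(s + 2)*(s^5 - s^4 - 26*s^3 - 6*s^2 + 153*s + 135) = (s + 1)^2*(s + 2)*(s^4 - 2*s^3 - 24*s^2 + 18*s + 135) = (s + 1)^2*(s + 2)*(s + 3)*(s^3 - 5*s^2 - 9*s + 45) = (s - 3)*(s + 1)^2*(s + 2)*(s + 3)*(s^2 - 2*s - 15) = (s - 3)*(s + 1)^2*(s + 2)*(s + 3)^2*(s - 5)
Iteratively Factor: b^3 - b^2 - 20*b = (b + 4)*(b^2 - 5*b) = (b - 5)*(b + 4)*(b)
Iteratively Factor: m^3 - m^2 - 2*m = (m)*(m^2 - m - 2) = m*(m - 2)*(m + 1)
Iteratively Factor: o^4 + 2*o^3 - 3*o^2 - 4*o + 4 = (o - 1)*(o^3 + 3*o^2 - 4) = (o - 1)^2*(o^2 + 4*o + 4) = (o - 1)^2*(o + 2)*(o + 2)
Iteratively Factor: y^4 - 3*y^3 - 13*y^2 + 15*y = (y + 3)*(y^3 - 6*y^2 + 5*y) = (y - 1)*(y + 3)*(y^2 - 5*y) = y*(y - 1)*(y + 3)*(y - 5)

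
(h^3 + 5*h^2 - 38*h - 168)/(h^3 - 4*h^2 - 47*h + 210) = (h + 4)/(h - 5)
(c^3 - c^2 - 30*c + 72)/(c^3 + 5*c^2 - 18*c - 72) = (c - 3)/(c + 3)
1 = 1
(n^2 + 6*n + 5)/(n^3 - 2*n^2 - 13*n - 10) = (n + 5)/(n^2 - 3*n - 10)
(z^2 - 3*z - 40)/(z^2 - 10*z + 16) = (z + 5)/(z - 2)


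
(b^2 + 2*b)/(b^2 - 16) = b*(b + 2)/(b^2 - 16)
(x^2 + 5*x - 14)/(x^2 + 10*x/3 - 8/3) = 3*(x^2 + 5*x - 14)/(3*x^2 + 10*x - 8)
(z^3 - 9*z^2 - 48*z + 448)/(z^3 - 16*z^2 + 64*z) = (z + 7)/z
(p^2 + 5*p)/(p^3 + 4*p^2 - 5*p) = 1/(p - 1)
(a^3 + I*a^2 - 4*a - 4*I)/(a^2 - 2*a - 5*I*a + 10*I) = (a^2 + a*(2 + I) + 2*I)/(a - 5*I)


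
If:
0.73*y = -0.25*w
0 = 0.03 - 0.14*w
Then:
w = 0.21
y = -0.07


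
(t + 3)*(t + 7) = t^2 + 10*t + 21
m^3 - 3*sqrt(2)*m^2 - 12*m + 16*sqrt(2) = (m - 4*sqrt(2))*(m - sqrt(2))*(m + 2*sqrt(2))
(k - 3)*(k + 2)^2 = k^3 + k^2 - 8*k - 12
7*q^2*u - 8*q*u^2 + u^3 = u*(-7*q + u)*(-q + u)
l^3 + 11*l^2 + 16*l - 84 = (l - 2)*(l + 6)*(l + 7)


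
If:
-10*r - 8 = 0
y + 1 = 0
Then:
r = -4/5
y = -1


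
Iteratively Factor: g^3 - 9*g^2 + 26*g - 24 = (g - 2)*(g^2 - 7*g + 12) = (g - 3)*(g - 2)*(g - 4)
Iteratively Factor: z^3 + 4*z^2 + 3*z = (z)*(z^2 + 4*z + 3) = z*(z + 1)*(z + 3)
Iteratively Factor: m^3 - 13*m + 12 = (m + 4)*(m^2 - 4*m + 3) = (m - 1)*(m + 4)*(m - 3)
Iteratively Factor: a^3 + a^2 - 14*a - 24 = (a + 2)*(a^2 - a - 12) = (a + 2)*(a + 3)*(a - 4)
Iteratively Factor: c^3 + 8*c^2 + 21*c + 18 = (c + 3)*(c^2 + 5*c + 6) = (c + 3)^2*(c + 2)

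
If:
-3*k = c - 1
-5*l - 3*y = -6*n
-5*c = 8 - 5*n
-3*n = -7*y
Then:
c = 7*y/3 - 8/5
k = 13/15 - 7*y/9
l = 11*y/5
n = 7*y/3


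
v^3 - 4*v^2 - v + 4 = (v - 4)*(v - 1)*(v + 1)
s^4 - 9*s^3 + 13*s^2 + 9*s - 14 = (s - 7)*(s - 2)*(s - 1)*(s + 1)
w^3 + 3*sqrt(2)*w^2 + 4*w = w*(w + sqrt(2))*(w + 2*sqrt(2))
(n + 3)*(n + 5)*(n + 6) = n^3 + 14*n^2 + 63*n + 90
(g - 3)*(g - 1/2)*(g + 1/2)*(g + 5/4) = g^4 - 7*g^3/4 - 4*g^2 + 7*g/16 + 15/16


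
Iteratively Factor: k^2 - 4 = (k - 2)*(k + 2)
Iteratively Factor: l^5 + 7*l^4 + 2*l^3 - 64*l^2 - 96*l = (l + 4)*(l^4 + 3*l^3 - 10*l^2 - 24*l) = (l - 3)*(l + 4)*(l^3 + 6*l^2 + 8*l) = (l - 3)*(l + 2)*(l + 4)*(l^2 + 4*l) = l*(l - 3)*(l + 2)*(l + 4)*(l + 4)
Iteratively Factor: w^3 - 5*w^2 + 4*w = (w - 1)*(w^2 - 4*w) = w*(w - 1)*(w - 4)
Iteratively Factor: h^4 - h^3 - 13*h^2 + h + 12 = (h + 1)*(h^3 - 2*h^2 - 11*h + 12) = (h + 1)*(h + 3)*(h^2 - 5*h + 4) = (h - 4)*(h + 1)*(h + 3)*(h - 1)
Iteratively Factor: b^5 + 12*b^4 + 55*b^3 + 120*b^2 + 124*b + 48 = (b + 2)*(b^4 + 10*b^3 + 35*b^2 + 50*b + 24) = (b + 2)*(b + 3)*(b^3 + 7*b^2 + 14*b + 8) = (b + 1)*(b + 2)*(b + 3)*(b^2 + 6*b + 8) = (b + 1)*(b + 2)*(b + 3)*(b + 4)*(b + 2)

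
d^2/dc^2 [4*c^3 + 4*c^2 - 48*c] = 24*c + 8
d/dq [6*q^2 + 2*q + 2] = 12*q + 2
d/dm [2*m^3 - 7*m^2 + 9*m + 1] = 6*m^2 - 14*m + 9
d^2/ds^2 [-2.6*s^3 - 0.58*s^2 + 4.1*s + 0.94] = -15.6*s - 1.16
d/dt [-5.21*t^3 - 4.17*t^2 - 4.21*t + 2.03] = -15.63*t^2 - 8.34*t - 4.21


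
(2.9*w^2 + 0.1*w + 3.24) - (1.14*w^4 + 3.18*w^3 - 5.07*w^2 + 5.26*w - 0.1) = -1.14*w^4 - 3.18*w^3 + 7.97*w^2 - 5.16*w + 3.34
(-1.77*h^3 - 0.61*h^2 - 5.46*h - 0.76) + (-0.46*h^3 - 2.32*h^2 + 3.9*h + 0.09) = -2.23*h^3 - 2.93*h^2 - 1.56*h - 0.67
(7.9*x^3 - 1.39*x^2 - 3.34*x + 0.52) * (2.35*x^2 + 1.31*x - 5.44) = 18.565*x^5 + 7.0825*x^4 - 52.6459*x^3 + 4.4082*x^2 + 18.8508*x - 2.8288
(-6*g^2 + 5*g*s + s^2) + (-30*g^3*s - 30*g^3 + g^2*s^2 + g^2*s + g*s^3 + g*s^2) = -30*g^3*s - 30*g^3 + g^2*s^2 + g^2*s - 6*g^2 + g*s^3 + g*s^2 + 5*g*s + s^2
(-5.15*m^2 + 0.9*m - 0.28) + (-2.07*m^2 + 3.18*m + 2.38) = -7.22*m^2 + 4.08*m + 2.1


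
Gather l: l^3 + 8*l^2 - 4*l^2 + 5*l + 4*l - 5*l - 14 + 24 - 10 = l^3 + 4*l^2 + 4*l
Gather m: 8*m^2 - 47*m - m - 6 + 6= 8*m^2 - 48*m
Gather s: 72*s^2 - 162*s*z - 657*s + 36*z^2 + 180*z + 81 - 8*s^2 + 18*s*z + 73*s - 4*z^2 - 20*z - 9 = 64*s^2 + s*(-144*z - 584) + 32*z^2 + 160*z + 72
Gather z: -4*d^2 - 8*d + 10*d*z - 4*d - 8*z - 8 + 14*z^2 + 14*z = -4*d^2 - 12*d + 14*z^2 + z*(10*d + 6) - 8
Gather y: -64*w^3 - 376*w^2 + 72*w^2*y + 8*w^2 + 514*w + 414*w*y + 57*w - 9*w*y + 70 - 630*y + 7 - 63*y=-64*w^3 - 368*w^2 + 571*w + y*(72*w^2 + 405*w - 693) + 77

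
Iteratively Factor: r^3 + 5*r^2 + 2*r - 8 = (r - 1)*(r^2 + 6*r + 8) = (r - 1)*(r + 4)*(r + 2)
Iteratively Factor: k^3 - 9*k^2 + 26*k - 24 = (k - 3)*(k^2 - 6*k + 8) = (k - 4)*(k - 3)*(k - 2)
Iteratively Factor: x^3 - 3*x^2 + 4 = (x - 2)*(x^2 - x - 2) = (x - 2)*(x + 1)*(x - 2)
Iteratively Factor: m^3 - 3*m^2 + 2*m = (m - 1)*(m^2 - 2*m) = m*(m - 1)*(m - 2)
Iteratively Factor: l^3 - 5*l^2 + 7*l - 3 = (l - 1)*(l^2 - 4*l + 3) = (l - 3)*(l - 1)*(l - 1)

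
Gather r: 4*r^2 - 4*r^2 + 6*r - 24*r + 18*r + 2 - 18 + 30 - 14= 0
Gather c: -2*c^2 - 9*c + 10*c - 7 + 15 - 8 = -2*c^2 + c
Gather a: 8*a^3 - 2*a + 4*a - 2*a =8*a^3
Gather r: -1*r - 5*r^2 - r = -5*r^2 - 2*r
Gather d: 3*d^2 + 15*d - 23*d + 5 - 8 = 3*d^2 - 8*d - 3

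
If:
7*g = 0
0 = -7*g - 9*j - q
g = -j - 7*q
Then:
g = 0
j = 0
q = 0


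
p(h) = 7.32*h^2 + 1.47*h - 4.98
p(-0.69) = -2.51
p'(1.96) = 30.16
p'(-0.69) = -8.63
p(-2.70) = 44.41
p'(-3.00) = -42.45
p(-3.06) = 59.06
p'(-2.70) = -38.06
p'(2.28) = 34.85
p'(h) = 14.64*h + 1.47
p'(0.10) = 2.93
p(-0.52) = -3.77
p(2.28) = 36.42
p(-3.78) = 94.05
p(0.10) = -4.76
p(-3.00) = 56.49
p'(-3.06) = -43.33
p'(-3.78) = -53.87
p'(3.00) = 45.39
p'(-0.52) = -6.14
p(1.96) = 26.02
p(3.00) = 65.31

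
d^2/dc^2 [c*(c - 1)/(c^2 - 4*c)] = 6/(c^3 - 12*c^2 + 48*c - 64)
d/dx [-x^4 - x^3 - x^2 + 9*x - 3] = -4*x^3 - 3*x^2 - 2*x + 9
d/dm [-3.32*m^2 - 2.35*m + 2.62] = -6.64*m - 2.35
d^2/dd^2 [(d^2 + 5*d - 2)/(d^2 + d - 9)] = 2*(4*d^3 + 21*d^2 + 129*d + 106)/(d^6 + 3*d^5 - 24*d^4 - 53*d^3 + 216*d^2 + 243*d - 729)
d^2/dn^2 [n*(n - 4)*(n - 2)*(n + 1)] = 12*n^2 - 30*n + 4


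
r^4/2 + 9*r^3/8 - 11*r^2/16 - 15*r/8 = r*(r/2 + 1)*(r - 5/4)*(r + 3/2)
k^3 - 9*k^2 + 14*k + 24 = (k - 6)*(k - 4)*(k + 1)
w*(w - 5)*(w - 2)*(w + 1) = w^4 - 6*w^3 + 3*w^2 + 10*w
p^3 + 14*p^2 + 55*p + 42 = (p + 1)*(p + 6)*(p + 7)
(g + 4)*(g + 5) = g^2 + 9*g + 20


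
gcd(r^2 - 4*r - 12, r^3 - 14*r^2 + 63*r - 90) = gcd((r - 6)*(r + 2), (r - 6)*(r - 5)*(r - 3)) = r - 6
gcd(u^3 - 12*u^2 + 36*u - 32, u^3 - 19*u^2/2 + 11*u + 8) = u^2 - 10*u + 16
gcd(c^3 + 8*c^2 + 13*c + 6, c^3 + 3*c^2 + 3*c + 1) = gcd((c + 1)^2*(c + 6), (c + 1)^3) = c^2 + 2*c + 1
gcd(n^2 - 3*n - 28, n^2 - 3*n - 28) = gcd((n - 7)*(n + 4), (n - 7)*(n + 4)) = n^2 - 3*n - 28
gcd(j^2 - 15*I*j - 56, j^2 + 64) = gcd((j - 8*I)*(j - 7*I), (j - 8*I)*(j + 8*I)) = j - 8*I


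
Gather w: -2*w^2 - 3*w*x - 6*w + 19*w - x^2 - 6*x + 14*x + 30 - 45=-2*w^2 + w*(13 - 3*x) - x^2 + 8*x - 15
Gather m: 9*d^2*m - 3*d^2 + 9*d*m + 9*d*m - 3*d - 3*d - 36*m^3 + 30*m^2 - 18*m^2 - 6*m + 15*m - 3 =-3*d^2 - 6*d - 36*m^3 + 12*m^2 + m*(9*d^2 + 18*d + 9) - 3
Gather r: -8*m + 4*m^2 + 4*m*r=4*m^2 + 4*m*r - 8*m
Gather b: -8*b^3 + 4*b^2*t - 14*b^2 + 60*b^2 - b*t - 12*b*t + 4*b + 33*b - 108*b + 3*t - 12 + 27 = -8*b^3 + b^2*(4*t + 46) + b*(-13*t - 71) + 3*t + 15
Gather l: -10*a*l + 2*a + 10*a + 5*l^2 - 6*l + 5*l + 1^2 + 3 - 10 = 12*a + 5*l^2 + l*(-10*a - 1) - 6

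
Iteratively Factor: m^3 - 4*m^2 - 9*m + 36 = (m - 3)*(m^2 - m - 12) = (m - 3)*(m + 3)*(m - 4)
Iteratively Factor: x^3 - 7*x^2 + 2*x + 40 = (x + 2)*(x^2 - 9*x + 20) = (x - 5)*(x + 2)*(x - 4)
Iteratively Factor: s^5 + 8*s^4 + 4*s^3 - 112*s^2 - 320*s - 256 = (s - 4)*(s^4 + 12*s^3 + 52*s^2 + 96*s + 64) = (s - 4)*(s + 4)*(s^3 + 8*s^2 + 20*s + 16) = (s - 4)*(s + 4)^2*(s^2 + 4*s + 4) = (s - 4)*(s + 2)*(s + 4)^2*(s + 2)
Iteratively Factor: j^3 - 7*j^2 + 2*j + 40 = (j - 4)*(j^2 - 3*j - 10) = (j - 4)*(j + 2)*(j - 5)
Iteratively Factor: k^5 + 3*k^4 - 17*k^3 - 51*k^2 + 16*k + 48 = (k - 1)*(k^4 + 4*k^3 - 13*k^2 - 64*k - 48) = (k - 1)*(k + 1)*(k^3 + 3*k^2 - 16*k - 48) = (k - 4)*(k - 1)*(k + 1)*(k^2 + 7*k + 12) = (k - 4)*(k - 1)*(k + 1)*(k + 4)*(k + 3)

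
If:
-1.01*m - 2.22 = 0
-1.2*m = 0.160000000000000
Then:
No Solution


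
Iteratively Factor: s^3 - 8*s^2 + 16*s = (s - 4)*(s^2 - 4*s) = s*(s - 4)*(s - 4)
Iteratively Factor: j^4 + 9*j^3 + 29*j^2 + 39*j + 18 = (j + 3)*(j^3 + 6*j^2 + 11*j + 6) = (j + 1)*(j + 3)*(j^2 + 5*j + 6) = (j + 1)*(j + 2)*(j + 3)*(j + 3)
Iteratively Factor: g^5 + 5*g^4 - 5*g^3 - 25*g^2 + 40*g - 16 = (g - 1)*(g^4 + 6*g^3 + g^2 - 24*g + 16) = (g - 1)*(g + 4)*(g^3 + 2*g^2 - 7*g + 4) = (g - 1)^2*(g + 4)*(g^2 + 3*g - 4) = (g - 1)^3*(g + 4)*(g + 4)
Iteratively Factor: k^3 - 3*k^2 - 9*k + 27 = (k - 3)*(k^2 - 9) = (k - 3)^2*(k + 3)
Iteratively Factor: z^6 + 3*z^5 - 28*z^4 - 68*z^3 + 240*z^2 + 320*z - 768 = (z + 4)*(z^5 - z^4 - 24*z^3 + 28*z^2 + 128*z - 192) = (z + 4)^2*(z^4 - 5*z^3 - 4*z^2 + 44*z - 48) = (z + 3)*(z + 4)^2*(z^3 - 8*z^2 + 20*z - 16) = (z - 2)*(z + 3)*(z + 4)^2*(z^2 - 6*z + 8) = (z - 2)^2*(z + 3)*(z + 4)^2*(z - 4)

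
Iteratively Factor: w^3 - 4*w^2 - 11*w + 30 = (w - 5)*(w^2 + w - 6) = (w - 5)*(w - 2)*(w + 3)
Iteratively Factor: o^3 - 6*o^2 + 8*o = (o - 4)*(o^2 - 2*o) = o*(o - 4)*(o - 2)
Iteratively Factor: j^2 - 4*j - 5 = (j - 5)*(j + 1)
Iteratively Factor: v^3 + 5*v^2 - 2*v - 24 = (v + 3)*(v^2 + 2*v - 8) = (v - 2)*(v + 3)*(v + 4)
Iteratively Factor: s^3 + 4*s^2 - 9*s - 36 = (s + 4)*(s^2 - 9) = (s - 3)*(s + 4)*(s + 3)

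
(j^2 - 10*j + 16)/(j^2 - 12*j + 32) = (j - 2)/(j - 4)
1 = 1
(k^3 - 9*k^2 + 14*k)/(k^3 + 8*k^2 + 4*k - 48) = k*(k - 7)/(k^2 + 10*k + 24)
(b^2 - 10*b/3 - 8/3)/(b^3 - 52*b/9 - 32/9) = 3*(b - 4)/(3*b^2 - 2*b - 16)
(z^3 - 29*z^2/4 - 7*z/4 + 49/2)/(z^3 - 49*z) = (4*z^2 - z - 14)/(4*z*(z + 7))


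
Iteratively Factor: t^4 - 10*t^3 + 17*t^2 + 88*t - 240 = (t - 5)*(t^3 - 5*t^2 - 8*t + 48) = (t - 5)*(t + 3)*(t^2 - 8*t + 16) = (t - 5)*(t - 4)*(t + 3)*(t - 4)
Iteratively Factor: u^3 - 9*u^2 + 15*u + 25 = (u - 5)*(u^2 - 4*u - 5) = (u - 5)*(u + 1)*(u - 5)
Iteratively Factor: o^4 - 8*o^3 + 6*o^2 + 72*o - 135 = (o - 5)*(o^3 - 3*o^2 - 9*o + 27) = (o - 5)*(o - 3)*(o^2 - 9) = (o - 5)*(o - 3)*(o + 3)*(o - 3)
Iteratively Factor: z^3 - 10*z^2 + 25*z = (z - 5)*(z^2 - 5*z) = (z - 5)^2*(z)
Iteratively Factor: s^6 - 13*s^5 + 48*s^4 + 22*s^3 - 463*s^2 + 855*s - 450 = (s - 5)*(s^5 - 8*s^4 + 8*s^3 + 62*s^2 - 153*s + 90) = (s - 5)^2*(s^4 - 3*s^3 - 7*s^2 + 27*s - 18) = (s - 5)^2*(s + 3)*(s^3 - 6*s^2 + 11*s - 6) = (s - 5)^2*(s - 3)*(s + 3)*(s^2 - 3*s + 2) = (s - 5)^2*(s - 3)*(s - 2)*(s + 3)*(s - 1)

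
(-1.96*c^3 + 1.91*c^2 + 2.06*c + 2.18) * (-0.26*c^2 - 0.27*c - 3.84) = 0.5096*c^5 + 0.0326*c^4 + 6.4751*c^3 - 8.4574*c^2 - 8.499*c - 8.3712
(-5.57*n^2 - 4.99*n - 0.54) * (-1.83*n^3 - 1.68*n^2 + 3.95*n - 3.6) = 10.1931*n^5 + 18.4893*n^4 - 12.6301*n^3 + 1.2487*n^2 + 15.831*n + 1.944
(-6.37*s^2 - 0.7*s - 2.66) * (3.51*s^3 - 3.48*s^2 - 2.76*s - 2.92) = -22.3587*s^5 + 19.7106*s^4 + 10.6806*s^3 + 29.7892*s^2 + 9.3856*s + 7.7672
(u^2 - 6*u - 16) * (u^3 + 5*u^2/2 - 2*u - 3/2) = u^5 - 7*u^4/2 - 33*u^3 - 59*u^2/2 + 41*u + 24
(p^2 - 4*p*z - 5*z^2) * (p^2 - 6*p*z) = p^4 - 10*p^3*z + 19*p^2*z^2 + 30*p*z^3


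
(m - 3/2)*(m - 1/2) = m^2 - 2*m + 3/4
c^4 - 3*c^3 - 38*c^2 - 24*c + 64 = (c - 8)*(c - 1)*(c + 2)*(c + 4)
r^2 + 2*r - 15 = (r - 3)*(r + 5)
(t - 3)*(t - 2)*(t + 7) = t^3 + 2*t^2 - 29*t + 42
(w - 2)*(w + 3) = w^2 + w - 6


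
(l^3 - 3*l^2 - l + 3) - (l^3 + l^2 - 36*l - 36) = -4*l^2 + 35*l + 39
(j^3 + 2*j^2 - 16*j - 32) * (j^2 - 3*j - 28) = j^5 - j^4 - 50*j^3 - 40*j^2 + 544*j + 896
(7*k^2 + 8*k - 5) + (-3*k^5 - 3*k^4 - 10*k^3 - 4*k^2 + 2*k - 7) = -3*k^5 - 3*k^4 - 10*k^3 + 3*k^2 + 10*k - 12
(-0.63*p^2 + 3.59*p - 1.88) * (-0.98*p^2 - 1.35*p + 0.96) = 0.6174*p^4 - 2.6677*p^3 - 3.6089*p^2 + 5.9844*p - 1.8048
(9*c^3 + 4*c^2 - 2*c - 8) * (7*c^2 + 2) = 63*c^5 + 28*c^4 + 4*c^3 - 48*c^2 - 4*c - 16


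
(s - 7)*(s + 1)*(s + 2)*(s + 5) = s^4 + s^3 - 39*s^2 - 109*s - 70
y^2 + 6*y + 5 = (y + 1)*(y + 5)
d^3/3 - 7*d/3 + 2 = (d/3 + 1)*(d - 2)*(d - 1)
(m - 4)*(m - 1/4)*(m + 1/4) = m^3 - 4*m^2 - m/16 + 1/4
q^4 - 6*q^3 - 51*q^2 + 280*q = q*(q - 8)*(q - 5)*(q + 7)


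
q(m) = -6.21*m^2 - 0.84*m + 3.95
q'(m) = -12.42*m - 0.84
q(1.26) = -6.97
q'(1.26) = -16.49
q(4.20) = -109.12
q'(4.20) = -53.00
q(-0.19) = 3.89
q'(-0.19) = 1.52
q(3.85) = -91.33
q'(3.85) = -48.66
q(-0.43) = 3.16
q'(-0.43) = 4.50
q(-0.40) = 3.29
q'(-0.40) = 4.13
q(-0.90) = -0.32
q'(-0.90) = 10.34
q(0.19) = 3.57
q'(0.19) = -3.20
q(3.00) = -54.46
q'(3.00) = -38.10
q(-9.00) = -491.50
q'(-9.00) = 110.94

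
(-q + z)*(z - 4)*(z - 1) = -q*z^2 + 5*q*z - 4*q + z^3 - 5*z^2 + 4*z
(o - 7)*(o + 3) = o^2 - 4*o - 21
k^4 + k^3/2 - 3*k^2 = k^2*(k - 3/2)*(k + 2)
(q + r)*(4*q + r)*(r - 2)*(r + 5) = 4*q^2*r^2 + 12*q^2*r - 40*q^2 + 5*q*r^3 + 15*q*r^2 - 50*q*r + r^4 + 3*r^3 - 10*r^2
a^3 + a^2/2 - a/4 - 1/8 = (a - 1/2)*(a + 1/2)^2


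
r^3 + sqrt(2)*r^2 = r^2*(r + sqrt(2))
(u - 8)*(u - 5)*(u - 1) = u^3 - 14*u^2 + 53*u - 40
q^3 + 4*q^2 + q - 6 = (q - 1)*(q + 2)*(q + 3)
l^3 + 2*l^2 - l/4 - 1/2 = (l - 1/2)*(l + 1/2)*(l + 2)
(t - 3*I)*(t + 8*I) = t^2 + 5*I*t + 24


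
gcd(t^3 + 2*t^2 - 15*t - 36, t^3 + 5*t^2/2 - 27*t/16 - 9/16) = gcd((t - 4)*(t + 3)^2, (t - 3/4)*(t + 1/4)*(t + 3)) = t + 3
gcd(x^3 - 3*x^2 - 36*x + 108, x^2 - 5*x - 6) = x - 6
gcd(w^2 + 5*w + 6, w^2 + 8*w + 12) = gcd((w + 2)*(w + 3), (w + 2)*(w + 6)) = w + 2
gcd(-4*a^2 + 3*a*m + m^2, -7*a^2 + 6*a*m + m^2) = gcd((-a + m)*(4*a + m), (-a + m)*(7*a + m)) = a - m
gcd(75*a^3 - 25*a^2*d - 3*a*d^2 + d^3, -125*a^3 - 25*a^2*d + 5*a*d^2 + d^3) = 25*a^2 - d^2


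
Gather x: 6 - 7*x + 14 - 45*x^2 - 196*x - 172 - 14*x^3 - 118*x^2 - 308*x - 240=-14*x^3 - 163*x^2 - 511*x - 392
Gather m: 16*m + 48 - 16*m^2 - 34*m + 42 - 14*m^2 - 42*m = -30*m^2 - 60*m + 90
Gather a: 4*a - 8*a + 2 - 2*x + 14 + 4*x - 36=-4*a + 2*x - 20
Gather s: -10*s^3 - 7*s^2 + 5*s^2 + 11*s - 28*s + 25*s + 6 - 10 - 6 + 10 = -10*s^3 - 2*s^2 + 8*s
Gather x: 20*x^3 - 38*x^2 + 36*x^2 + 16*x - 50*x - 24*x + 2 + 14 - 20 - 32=20*x^3 - 2*x^2 - 58*x - 36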